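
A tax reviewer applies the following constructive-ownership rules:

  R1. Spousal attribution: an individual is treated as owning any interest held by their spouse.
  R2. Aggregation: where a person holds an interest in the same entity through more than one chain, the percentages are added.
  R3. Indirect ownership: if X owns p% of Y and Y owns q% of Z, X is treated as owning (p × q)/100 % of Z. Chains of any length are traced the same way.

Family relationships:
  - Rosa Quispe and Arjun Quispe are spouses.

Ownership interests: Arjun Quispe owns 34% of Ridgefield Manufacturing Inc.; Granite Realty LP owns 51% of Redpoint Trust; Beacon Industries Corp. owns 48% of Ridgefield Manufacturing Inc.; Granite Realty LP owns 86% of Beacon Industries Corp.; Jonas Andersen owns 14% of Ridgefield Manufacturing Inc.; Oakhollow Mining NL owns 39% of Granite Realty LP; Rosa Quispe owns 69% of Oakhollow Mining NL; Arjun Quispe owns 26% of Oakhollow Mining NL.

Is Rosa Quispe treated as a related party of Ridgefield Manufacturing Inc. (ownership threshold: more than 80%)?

By spousal attribution (R1), Rosa Quispe is treated as also owning Arjun Quispe's interest in Oakhollow Mining NL, giving 69% + 26% = 95%.
By spousal attribution (R1), Rosa Quispe is treated as owning Arjun Quispe's 34% interest in Ridgefield Manufacturing Inc.
Chain via Oakhollow Mining NL → Granite Realty LP → Beacon Industries Corp. (R3): 95% × 39% × 86% × 48% = 15.29424% of Ridgefield Manufacturing Inc.
Direct interest in Ridgefield Manufacturing Inc: 34%.
Aggregating (R2): 15.29424% + 34% = 49.29424%.
49.29424% does not exceed the 80% threshold, so Rosa is not a related party to Ridgefield Manufacturing Inc.

No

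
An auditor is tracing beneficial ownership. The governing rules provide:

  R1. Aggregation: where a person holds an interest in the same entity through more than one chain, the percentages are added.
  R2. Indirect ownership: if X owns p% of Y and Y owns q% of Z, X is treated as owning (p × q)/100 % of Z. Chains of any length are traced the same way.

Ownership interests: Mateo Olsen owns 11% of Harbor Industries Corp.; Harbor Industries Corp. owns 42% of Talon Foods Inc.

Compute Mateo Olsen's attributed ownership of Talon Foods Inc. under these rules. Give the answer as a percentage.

4.62%

Chain via Harbor Industries Corp. (R2): 11% × 42% = 4.62% of Talon Foods Inc.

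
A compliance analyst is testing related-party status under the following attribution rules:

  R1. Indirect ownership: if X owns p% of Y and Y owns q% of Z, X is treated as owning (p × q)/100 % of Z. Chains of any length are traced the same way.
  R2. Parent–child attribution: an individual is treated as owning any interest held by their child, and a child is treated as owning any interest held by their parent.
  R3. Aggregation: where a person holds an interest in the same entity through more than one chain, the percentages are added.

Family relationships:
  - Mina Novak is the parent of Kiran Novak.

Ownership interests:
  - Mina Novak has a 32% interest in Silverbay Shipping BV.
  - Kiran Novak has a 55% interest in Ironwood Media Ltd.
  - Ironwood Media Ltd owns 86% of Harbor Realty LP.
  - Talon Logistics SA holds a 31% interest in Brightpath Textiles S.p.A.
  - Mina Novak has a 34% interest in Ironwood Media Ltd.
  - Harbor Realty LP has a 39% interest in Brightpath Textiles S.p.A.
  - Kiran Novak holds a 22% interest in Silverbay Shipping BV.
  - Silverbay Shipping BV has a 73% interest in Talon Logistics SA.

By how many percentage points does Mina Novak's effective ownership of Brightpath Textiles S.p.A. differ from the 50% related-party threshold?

7.9292

By parent–child attribution (R2), Mina Novak is treated as also owning Kiran Novak's interest in Silverbay Shipping BV, giving 32% + 22% = 54%.
By parent–child attribution (R2), Mina Novak is treated as also owning Kiran Novak's interest in Ironwood Media Ltd, giving 34% + 55% = 89%.
Chain via Silverbay Shipping BV → Talon Logistics SA (R1): 54% × 73% × 31% = 12.2202% of Brightpath Textiles S.p.A.
Chain via Ironwood Media Ltd → Harbor Realty LP (R1): 89% × 86% × 39% = 29.8506% of Brightpath Textiles S.p.A.
Aggregating (R3): 12.2202% + 29.8506% = 42.0708%.
42.0708% falls short of the 50% threshold by 7.9292 percentage points.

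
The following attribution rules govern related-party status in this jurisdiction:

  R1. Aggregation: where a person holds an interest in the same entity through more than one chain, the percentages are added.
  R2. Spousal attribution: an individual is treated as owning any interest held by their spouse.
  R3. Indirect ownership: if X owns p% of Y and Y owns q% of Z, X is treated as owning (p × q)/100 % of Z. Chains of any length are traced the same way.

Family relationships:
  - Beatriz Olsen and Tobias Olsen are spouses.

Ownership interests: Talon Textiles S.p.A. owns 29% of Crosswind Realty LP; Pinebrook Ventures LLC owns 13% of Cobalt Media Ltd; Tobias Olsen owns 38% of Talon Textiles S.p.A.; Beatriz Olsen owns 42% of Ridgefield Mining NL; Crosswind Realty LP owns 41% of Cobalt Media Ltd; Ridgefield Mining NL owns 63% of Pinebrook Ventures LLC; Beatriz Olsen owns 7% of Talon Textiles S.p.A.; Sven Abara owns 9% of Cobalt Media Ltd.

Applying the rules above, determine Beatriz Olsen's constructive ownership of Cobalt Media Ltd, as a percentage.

By spousal attribution (R2), Beatriz Olsen is treated as also owning Tobias Olsen's interest in Talon Textiles S.p.A, giving 7% + 38% = 45%.
Chain via Ridgefield Mining NL → Pinebrook Ventures LLC (R3): 42% × 63% × 13% = 3.4398% of Cobalt Media Ltd.
Chain via Talon Textiles S.p.A. → Crosswind Realty LP (R3): 45% × 29% × 41% = 5.3505% of Cobalt Media Ltd.
Aggregating (R1): 3.4398% + 5.3505% = 8.7903%.

8.7903%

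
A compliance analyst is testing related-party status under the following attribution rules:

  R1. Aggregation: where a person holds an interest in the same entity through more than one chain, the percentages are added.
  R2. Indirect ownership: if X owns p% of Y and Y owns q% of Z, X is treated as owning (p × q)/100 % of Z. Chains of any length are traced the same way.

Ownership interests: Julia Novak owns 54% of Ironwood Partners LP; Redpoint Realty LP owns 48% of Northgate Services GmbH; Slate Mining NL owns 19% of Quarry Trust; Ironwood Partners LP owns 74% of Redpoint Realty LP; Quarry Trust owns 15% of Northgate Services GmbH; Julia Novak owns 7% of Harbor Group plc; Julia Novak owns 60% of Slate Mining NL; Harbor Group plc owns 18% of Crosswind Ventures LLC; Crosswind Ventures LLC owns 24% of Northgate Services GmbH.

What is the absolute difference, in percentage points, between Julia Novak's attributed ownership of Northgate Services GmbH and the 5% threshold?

Chain via Slate Mining NL → Quarry Trust (R2): 60% × 19% × 15% = 1.71% of Northgate Services GmbH.
Chain via Ironwood Partners LP → Redpoint Realty LP (R2): 54% × 74% × 48% = 19.1808% of Northgate Services GmbH.
Chain via Harbor Group plc → Crosswind Ventures LLC (R2): 7% × 18% × 24% = 0.3024% of Northgate Services GmbH.
Aggregating (R1): 1.71% + 19.1808% + 0.3024% = 21.1932%.
21.1932% exceeds the 5% threshold by 16.1932 percentage points.

16.1932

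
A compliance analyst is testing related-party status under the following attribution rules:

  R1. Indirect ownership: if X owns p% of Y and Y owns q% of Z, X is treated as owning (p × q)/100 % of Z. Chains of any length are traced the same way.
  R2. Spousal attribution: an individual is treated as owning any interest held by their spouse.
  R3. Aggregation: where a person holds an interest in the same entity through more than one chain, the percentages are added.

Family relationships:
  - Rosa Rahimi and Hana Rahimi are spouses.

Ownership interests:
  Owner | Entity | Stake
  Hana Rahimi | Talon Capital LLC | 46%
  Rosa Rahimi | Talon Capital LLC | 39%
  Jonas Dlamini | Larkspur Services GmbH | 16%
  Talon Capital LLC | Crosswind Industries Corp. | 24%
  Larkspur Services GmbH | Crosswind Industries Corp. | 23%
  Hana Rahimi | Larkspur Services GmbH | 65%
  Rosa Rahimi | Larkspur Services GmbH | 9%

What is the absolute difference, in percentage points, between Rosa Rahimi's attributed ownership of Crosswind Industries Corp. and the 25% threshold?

By spousal attribution (R2), Rosa Rahimi is treated as also owning Hana Rahimi's interest in Larkspur Services GmbH, giving 9% + 65% = 74%.
By spousal attribution (R2), Rosa Rahimi is treated as also owning Hana Rahimi's interest in Talon Capital LLC, giving 39% + 46% = 85%.
Chain via Larkspur Services GmbH (R1): 74% × 23% = 17.02% of Crosswind Industries Corp.
Chain via Talon Capital LLC (R1): 85% × 24% = 20.4% of Crosswind Industries Corp.
Aggregating (R3): 17.02% + 20.4% = 37.42%.
37.42% exceeds the 25% threshold by 12.42 percentage points.

12.42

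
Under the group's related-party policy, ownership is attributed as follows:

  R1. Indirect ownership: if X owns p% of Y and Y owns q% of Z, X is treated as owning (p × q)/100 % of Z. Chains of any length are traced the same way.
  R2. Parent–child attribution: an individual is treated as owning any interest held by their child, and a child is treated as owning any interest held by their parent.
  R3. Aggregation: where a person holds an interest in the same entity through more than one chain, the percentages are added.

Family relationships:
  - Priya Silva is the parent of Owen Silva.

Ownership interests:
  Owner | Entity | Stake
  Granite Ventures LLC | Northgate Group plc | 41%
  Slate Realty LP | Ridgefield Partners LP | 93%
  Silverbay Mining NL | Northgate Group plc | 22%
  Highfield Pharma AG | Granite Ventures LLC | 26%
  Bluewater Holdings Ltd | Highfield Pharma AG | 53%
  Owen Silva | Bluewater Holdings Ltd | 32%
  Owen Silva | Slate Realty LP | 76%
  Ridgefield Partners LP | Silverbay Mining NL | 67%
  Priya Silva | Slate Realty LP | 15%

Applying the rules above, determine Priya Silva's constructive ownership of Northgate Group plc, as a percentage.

14.282398%

By parent–child attribution (R2), Priya Silva is treated as also owning Owen Silva's interest in Slate Realty LP, giving 15% + 76% = 91%.
By parent–child attribution (R2), Priya Silva is treated as owning Owen Silva's 32% interest in Bluewater Holdings Ltd.
Chain via Slate Realty LP → Ridgefield Partners LP → Silverbay Mining NL (R1): 91% × 93% × 67% × 22% = 12.474462% of Northgate Group plc.
Chain via Bluewater Holdings Ltd → Highfield Pharma AG → Granite Ventures LLC (R1): 32% × 53% × 26% × 41% = 1.807936% of Northgate Group plc.
Aggregating (R3): 12.474462% + 1.807936% = 14.282398%.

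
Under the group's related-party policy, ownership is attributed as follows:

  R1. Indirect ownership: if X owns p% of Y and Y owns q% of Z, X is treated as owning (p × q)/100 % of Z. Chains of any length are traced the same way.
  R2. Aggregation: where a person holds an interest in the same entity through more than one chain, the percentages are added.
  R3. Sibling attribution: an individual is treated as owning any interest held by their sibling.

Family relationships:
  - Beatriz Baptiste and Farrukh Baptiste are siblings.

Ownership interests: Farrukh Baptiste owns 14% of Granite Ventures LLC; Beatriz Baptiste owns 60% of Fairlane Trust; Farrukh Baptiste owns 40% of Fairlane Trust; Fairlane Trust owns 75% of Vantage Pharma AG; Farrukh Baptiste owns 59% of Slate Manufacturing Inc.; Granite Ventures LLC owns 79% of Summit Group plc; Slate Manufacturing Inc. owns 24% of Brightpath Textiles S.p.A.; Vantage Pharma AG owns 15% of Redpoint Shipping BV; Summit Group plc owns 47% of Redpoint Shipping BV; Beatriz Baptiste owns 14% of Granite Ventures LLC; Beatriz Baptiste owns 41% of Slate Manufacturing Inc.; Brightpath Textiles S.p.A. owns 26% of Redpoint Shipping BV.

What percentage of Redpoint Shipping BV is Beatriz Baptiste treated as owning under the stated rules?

27.8864%

By sibling attribution (R3), Beatriz Baptiste is treated as also owning Farrukh Baptiste's interest in Slate Manufacturing Inc, giving 41% + 59% = 100%.
By sibling attribution (R3), Beatriz Baptiste is treated as also owning Farrukh Baptiste's interest in Granite Ventures LLC, giving 14% + 14% = 28%.
By sibling attribution (R3), Beatriz Baptiste is treated as also owning Farrukh Baptiste's interest in Fairlane Trust, giving 60% + 40% = 100%.
Chain via Slate Manufacturing Inc. → Brightpath Textiles S.p.A. (R1): 100% × 24% × 26% = 6.24% of Redpoint Shipping BV.
Chain via Granite Ventures LLC → Summit Group plc (R1): 28% × 79% × 47% = 10.3964% of Redpoint Shipping BV.
Chain via Fairlane Trust → Vantage Pharma AG (R1): 100% × 75% × 15% = 11.25% of Redpoint Shipping BV.
Aggregating (R2): 6.24% + 10.3964% + 11.25% = 27.8864%.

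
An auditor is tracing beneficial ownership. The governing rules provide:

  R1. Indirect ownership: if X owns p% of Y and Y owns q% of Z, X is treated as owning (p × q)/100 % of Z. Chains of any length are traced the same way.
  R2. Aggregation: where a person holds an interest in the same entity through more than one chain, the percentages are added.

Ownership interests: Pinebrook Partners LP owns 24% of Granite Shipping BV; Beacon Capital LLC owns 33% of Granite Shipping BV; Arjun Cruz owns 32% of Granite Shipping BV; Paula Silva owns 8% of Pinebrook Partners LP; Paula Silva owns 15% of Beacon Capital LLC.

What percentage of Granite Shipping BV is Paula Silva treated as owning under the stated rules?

Chain via Beacon Capital LLC (R1): 15% × 33% = 4.95% of Granite Shipping BV.
Chain via Pinebrook Partners LP (R1): 8% × 24% = 1.92% of Granite Shipping BV.
Aggregating (R2): 4.95% + 1.92% = 6.87%.

6.87%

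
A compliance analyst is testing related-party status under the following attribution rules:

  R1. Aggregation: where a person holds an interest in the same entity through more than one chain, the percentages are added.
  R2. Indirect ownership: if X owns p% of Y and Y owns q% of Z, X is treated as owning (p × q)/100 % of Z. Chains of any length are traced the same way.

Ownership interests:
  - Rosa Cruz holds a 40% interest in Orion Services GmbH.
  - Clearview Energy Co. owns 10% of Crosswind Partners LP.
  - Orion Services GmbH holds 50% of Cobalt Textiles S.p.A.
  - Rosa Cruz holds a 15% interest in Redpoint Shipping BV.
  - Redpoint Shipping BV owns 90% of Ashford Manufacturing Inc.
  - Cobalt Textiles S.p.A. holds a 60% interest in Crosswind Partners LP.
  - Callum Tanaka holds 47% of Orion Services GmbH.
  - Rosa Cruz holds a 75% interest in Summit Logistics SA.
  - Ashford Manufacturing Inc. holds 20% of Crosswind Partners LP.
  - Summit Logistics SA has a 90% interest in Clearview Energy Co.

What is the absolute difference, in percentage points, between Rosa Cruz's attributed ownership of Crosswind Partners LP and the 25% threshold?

3.55

Chain via Orion Services GmbH → Cobalt Textiles S.p.A. (R2): 40% × 50% × 60% = 12% of Crosswind Partners LP.
Chain via Summit Logistics SA → Clearview Energy Co. (R2): 75% × 90% × 10% = 6.75% of Crosswind Partners LP.
Chain via Redpoint Shipping BV → Ashford Manufacturing Inc. (R2): 15% × 90% × 20% = 2.7% of Crosswind Partners LP.
Aggregating (R1): 12% + 6.75% + 2.7% = 21.45%.
21.45% falls short of the 25% threshold by 3.55 percentage points.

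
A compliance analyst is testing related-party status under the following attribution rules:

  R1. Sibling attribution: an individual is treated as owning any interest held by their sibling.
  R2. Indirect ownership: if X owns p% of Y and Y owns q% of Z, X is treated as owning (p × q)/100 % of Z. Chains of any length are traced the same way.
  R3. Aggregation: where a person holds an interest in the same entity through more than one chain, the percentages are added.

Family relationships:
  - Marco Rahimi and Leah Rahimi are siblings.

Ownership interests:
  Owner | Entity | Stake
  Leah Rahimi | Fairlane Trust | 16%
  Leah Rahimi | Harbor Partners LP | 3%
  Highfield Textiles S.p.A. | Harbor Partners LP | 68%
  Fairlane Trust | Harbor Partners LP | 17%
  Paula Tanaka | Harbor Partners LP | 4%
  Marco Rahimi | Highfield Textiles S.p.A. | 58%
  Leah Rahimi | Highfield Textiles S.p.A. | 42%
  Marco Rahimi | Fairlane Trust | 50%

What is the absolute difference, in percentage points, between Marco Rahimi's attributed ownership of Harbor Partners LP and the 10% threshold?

72.22

By sibling attribution (R1), Marco Rahimi is treated as also owning Leah Rahimi's interest in Fairlane Trust, giving 50% + 16% = 66%.
By sibling attribution (R1), Marco Rahimi is treated as also owning Leah Rahimi's interest in Highfield Textiles S.p.A, giving 58% + 42% = 100%.
By sibling attribution (R1), Marco Rahimi is treated as owning Leah Rahimi's 3% interest in Harbor Partners LP.
Chain via Fairlane Trust (R2): 66% × 17% = 11.22% of Harbor Partners LP.
Chain via Highfield Textiles S.p.A. (R2): 100% × 68% = 68% of Harbor Partners LP.
Direct interest in Harbor Partners LP: 3%.
Aggregating (R3): 11.22% + 68% + 3% = 82.22%.
82.22% exceeds the 10% threshold by 72.22 percentage points.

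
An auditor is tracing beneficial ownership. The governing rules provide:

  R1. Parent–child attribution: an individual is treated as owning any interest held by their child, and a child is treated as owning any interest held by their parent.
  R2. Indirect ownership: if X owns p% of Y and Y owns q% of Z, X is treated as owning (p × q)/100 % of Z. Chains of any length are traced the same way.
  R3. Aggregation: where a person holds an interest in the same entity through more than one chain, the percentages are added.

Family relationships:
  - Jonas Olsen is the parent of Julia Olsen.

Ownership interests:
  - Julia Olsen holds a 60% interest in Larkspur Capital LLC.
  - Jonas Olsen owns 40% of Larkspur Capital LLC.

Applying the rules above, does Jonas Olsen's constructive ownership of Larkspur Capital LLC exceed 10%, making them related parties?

By parent–child attribution (R1), Jonas Olsen is treated as also owning Julia Olsen's interest in Larkspur Capital LLC, giving 40% + 60% = 100%.
Direct interest in Larkspur Capital LLC: 100%.
100% exceeds the 10% threshold, so Jonas is a related party to Larkspur Capital LLC.

Yes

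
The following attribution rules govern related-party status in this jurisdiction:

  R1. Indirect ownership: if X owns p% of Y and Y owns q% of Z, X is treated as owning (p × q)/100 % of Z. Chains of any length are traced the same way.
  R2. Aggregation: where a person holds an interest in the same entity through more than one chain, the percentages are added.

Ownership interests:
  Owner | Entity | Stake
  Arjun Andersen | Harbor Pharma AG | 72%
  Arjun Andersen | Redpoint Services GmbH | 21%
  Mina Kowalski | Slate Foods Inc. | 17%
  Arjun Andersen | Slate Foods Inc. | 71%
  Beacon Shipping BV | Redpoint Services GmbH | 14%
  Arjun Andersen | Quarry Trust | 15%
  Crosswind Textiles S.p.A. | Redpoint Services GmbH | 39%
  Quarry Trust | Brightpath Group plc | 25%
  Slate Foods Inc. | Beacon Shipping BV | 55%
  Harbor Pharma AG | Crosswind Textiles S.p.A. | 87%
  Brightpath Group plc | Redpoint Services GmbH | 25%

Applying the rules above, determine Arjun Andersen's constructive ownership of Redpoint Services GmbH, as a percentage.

Chain via Quarry Trust → Brightpath Group plc (R1): 15% × 25% × 25% = 0.9375% of Redpoint Services GmbH.
Chain via Harbor Pharma AG → Crosswind Textiles S.p.A. (R1): 72% × 87% × 39% = 24.4296% of Redpoint Services GmbH.
Chain via Slate Foods Inc. → Beacon Shipping BV (R1): 71% × 55% × 14% = 5.467% of Redpoint Services GmbH.
Direct interest in Redpoint Services GmbH: 21%.
Aggregating (R2): 0.9375% + 24.4296% + 5.467% + 21% = 51.8341%.

51.8341%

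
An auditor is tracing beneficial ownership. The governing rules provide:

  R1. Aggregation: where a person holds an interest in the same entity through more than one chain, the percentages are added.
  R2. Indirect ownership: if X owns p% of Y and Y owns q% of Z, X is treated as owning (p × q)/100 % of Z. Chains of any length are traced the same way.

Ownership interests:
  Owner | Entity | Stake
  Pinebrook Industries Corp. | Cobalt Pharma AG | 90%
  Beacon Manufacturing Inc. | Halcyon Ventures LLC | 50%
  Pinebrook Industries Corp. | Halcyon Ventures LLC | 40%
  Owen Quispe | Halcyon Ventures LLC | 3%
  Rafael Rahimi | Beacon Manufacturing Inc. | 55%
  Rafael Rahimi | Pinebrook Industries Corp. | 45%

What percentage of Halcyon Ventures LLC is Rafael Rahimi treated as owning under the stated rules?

45.5%

Chain via Pinebrook Industries Corp. (R2): 45% × 40% = 18% of Halcyon Ventures LLC.
Chain via Beacon Manufacturing Inc. (R2): 55% × 50% = 27.5% of Halcyon Ventures LLC.
Aggregating (R1): 18% + 27.5% = 45.5%.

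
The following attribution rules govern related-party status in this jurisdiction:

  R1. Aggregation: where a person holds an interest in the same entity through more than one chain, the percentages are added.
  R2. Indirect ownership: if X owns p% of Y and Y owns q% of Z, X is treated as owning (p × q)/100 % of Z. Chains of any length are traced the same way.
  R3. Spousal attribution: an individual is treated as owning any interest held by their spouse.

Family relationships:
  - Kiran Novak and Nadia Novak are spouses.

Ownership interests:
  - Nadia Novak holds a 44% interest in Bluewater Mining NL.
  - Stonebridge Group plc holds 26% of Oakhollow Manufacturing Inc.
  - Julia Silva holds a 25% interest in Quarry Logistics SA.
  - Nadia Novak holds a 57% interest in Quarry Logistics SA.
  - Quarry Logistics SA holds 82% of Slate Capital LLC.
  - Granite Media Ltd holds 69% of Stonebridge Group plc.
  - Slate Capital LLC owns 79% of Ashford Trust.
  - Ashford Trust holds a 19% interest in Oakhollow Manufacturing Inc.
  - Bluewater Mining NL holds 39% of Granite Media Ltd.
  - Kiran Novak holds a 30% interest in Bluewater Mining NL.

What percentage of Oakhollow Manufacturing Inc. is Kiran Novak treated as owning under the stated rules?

12.193158%

By spousal attribution (R3), Kiran Novak is treated as also owning Nadia Novak's interest in Bluewater Mining NL, giving 30% + 44% = 74%.
By spousal attribution (R3), Kiran Novak is treated as owning Nadia Novak's 57% interest in Quarry Logistics SA.
Chain via Bluewater Mining NL → Granite Media Ltd → Stonebridge Group plc (R2): 74% × 39% × 69% × 26% = 5.177484% of Oakhollow Manufacturing Inc.
Chain via Quarry Logistics SA → Slate Capital LLC → Ashford Trust (R2): 57% × 82% × 79% × 19% = 7.015674% of Oakhollow Manufacturing Inc.
Aggregating (R1): 5.177484% + 7.015674% = 12.193158%.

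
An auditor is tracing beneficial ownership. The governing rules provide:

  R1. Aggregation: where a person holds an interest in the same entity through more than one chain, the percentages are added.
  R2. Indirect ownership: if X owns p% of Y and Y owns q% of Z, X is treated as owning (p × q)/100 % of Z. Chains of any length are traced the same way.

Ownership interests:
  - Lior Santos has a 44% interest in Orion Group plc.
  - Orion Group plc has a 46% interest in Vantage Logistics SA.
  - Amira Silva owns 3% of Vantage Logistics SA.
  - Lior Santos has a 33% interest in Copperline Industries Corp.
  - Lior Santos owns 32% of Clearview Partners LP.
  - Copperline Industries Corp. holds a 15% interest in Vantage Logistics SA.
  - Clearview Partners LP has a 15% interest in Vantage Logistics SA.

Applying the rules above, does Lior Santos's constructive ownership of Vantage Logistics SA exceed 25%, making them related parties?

Yes

Chain via Copperline Industries Corp. (R2): 33% × 15% = 4.95% of Vantage Logistics SA.
Chain via Clearview Partners LP (R2): 32% × 15% = 4.8% of Vantage Logistics SA.
Chain via Orion Group plc (R2): 44% × 46% = 20.24% of Vantage Logistics SA.
Aggregating (R1): 4.95% + 4.8% + 20.24% = 29.99%.
29.99% exceeds the 25% threshold, so Lior is a related party to Vantage Logistics SA.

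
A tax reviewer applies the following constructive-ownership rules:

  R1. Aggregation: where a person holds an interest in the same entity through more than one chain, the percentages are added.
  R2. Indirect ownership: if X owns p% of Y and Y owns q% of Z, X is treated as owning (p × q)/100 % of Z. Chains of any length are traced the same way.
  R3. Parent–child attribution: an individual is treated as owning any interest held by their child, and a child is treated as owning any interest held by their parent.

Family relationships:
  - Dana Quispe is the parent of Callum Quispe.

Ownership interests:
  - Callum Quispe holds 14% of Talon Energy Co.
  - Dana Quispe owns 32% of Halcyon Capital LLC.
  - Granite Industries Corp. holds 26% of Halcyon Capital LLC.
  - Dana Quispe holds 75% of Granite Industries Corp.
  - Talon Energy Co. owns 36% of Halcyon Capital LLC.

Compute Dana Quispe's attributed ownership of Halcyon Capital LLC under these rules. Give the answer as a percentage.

56.54%

By parent–child attribution (R3), Dana Quispe is treated as owning Callum Quispe's 14% interest in Talon Energy Co.
Chain via Granite Industries Corp. (R2): 75% × 26% = 19.5% of Halcyon Capital LLC.
Direct interest in Halcyon Capital LLC: 32%.
Chain via Talon Energy Co. (R2): 14% × 36% = 5.04% of Halcyon Capital LLC.
Aggregating (R1): 19.5% + 32% + 5.04% = 56.54%.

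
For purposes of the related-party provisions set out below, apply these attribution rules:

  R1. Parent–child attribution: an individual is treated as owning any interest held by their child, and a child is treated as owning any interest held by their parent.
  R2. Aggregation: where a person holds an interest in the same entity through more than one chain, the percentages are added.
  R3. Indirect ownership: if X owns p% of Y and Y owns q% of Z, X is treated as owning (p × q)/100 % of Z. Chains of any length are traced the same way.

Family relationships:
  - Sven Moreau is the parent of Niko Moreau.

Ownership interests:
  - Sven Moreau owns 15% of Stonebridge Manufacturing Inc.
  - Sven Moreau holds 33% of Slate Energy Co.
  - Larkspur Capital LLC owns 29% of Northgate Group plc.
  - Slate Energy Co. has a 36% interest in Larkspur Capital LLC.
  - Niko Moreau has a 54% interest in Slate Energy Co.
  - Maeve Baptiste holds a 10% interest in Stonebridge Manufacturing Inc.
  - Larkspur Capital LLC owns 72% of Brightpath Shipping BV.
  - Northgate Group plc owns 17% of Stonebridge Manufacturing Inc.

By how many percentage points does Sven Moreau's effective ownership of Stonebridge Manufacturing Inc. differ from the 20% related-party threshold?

3.455924

By parent–child attribution (R1), Sven Moreau is treated as also owning Niko Moreau's interest in Slate Energy Co, giving 33% + 54% = 87%.
Chain via Slate Energy Co. → Larkspur Capital LLC → Northgate Group plc (R3): 87% × 36% × 29% × 17% = 1.544076% of Stonebridge Manufacturing Inc.
Direct interest in Stonebridge Manufacturing Inc: 15%.
Aggregating (R2): 1.544076% + 15% = 16.544076%.
16.544076% falls short of the 20% threshold by 3.455924 percentage points.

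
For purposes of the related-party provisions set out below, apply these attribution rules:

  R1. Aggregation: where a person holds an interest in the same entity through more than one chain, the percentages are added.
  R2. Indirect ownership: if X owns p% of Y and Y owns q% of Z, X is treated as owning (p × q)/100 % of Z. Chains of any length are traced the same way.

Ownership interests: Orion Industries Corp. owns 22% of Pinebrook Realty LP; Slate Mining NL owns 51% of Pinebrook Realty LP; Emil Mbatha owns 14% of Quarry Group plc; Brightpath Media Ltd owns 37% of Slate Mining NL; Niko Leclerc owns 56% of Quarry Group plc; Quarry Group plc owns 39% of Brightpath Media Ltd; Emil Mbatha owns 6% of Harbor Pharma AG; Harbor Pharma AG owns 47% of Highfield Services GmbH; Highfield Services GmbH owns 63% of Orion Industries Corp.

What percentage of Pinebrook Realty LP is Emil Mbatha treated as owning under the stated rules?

1.421154%

Chain via Harbor Pharma AG → Highfield Services GmbH → Orion Industries Corp. (R2): 6% × 47% × 63% × 22% = 0.390852% of Pinebrook Realty LP.
Chain via Quarry Group plc → Brightpath Media Ltd → Slate Mining NL (R2): 14% × 39% × 37% × 51% = 1.030302% of Pinebrook Realty LP.
Aggregating (R1): 0.390852% + 1.030302% = 1.421154%.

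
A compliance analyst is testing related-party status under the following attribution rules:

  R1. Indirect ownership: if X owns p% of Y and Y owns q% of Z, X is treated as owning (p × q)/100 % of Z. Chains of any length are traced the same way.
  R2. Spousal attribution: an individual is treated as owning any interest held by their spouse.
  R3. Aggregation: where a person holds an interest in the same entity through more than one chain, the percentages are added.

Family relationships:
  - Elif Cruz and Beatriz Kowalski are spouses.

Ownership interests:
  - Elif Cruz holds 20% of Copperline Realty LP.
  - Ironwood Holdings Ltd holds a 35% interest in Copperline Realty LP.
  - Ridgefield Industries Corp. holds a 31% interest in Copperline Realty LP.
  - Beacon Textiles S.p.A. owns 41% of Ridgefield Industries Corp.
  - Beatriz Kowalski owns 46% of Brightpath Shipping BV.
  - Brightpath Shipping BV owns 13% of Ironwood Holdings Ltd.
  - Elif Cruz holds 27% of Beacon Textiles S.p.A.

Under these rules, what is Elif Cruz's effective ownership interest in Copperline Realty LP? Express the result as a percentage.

By spousal attribution (R2), Elif Cruz is treated as owning Beatriz Kowalski's 46% interest in Brightpath Shipping BV.
Chain via Beacon Textiles S.p.A. → Ridgefield Industries Corp. (R1): 27% × 41% × 31% = 3.4317% of Copperline Realty LP.
Direct interest in Copperline Realty LP: 20%.
Chain via Brightpath Shipping BV → Ironwood Holdings Ltd (R1): 46% × 13% × 35% = 2.093% of Copperline Realty LP.
Aggregating (R3): 3.4317% + 20% + 2.093% = 25.5247%.

25.5247%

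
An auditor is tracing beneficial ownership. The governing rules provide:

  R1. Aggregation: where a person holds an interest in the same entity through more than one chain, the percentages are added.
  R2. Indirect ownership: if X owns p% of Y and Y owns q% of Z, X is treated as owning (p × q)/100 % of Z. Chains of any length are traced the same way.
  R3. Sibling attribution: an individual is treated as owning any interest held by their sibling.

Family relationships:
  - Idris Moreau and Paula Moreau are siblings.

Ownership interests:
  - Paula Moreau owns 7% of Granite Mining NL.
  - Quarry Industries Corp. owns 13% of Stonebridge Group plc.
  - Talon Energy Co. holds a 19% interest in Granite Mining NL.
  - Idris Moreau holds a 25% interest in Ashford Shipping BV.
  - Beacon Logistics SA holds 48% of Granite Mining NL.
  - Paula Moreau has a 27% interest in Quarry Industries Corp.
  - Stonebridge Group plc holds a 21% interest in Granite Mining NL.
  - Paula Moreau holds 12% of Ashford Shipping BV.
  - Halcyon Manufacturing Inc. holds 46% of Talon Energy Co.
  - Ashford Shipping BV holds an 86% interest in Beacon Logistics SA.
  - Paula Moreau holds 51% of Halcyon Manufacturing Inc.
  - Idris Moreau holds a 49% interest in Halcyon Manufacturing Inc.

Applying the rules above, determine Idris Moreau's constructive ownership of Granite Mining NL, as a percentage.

31.7507%

By sibling attribution (R3), Idris Moreau is treated as also owning Paula Moreau's interest in Ashford Shipping BV, giving 25% + 12% = 37%.
By sibling attribution (R3), Idris Moreau is treated as also owning Paula Moreau's interest in Halcyon Manufacturing Inc, giving 49% + 51% = 100%.
By sibling attribution (R3), Idris Moreau is treated as owning Paula Moreau's 27% interest in Quarry Industries Corp.
By sibling attribution (R3), Idris Moreau is treated as owning Paula Moreau's 7% interest in Granite Mining NL.
Chain via Ashford Shipping BV → Beacon Logistics SA (R2): 37% × 86% × 48% = 15.2736% of Granite Mining NL.
Chain via Halcyon Manufacturing Inc. → Talon Energy Co. (R2): 100% × 46% × 19% = 8.74% of Granite Mining NL.
Chain via Quarry Industries Corp. → Stonebridge Group plc (R2): 27% × 13% × 21% = 0.7371% of Granite Mining NL.
Direct interest in Granite Mining NL: 7%.
Aggregating (R1): 15.2736% + 8.74% + 0.7371% + 7% = 31.7507%.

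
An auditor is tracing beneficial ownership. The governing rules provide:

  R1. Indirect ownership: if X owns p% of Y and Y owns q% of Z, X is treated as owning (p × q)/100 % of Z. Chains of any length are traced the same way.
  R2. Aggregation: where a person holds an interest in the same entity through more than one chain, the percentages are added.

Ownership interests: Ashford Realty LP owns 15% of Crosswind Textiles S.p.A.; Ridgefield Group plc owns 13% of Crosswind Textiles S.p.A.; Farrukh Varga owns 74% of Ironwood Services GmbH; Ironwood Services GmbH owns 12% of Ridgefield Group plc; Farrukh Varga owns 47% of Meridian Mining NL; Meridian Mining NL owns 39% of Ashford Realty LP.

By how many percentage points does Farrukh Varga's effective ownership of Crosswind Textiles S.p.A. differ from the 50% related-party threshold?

46.0961

Chain via Ironwood Services GmbH → Ridgefield Group plc (R1): 74% × 12% × 13% = 1.1544% of Crosswind Textiles S.p.A.
Chain via Meridian Mining NL → Ashford Realty LP (R1): 47% × 39% × 15% = 2.7495% of Crosswind Textiles S.p.A.
Aggregating (R2): 1.1544% + 2.7495% = 3.9039%.
3.9039% falls short of the 50% threshold by 46.0961 percentage points.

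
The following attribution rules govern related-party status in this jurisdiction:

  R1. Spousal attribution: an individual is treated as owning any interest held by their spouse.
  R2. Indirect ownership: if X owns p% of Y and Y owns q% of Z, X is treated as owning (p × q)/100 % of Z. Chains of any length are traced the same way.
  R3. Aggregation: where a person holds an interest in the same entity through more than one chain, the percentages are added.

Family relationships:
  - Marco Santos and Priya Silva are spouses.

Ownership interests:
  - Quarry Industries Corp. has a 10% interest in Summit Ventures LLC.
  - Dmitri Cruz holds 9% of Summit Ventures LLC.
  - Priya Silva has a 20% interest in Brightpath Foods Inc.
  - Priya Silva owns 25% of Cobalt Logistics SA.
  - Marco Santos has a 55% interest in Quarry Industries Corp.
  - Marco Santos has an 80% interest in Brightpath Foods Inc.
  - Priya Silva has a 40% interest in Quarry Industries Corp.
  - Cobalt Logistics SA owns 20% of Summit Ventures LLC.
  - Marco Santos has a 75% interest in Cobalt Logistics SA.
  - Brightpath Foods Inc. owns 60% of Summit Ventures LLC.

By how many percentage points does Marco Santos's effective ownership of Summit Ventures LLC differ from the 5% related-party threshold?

By spousal attribution (R1), Marco Santos is treated as also owning Priya Silva's interest in Brightpath Foods Inc, giving 80% + 20% = 100%.
By spousal attribution (R1), Marco Santos is treated as also owning Priya Silva's interest in Cobalt Logistics SA, giving 75% + 25% = 100%.
By spousal attribution (R1), Marco Santos is treated as also owning Priya Silva's interest in Quarry Industries Corp, giving 55% + 40% = 95%.
Chain via Brightpath Foods Inc. (R2): 100% × 60% = 60% of Summit Ventures LLC.
Chain via Cobalt Logistics SA (R2): 100% × 20% = 20% of Summit Ventures LLC.
Chain via Quarry Industries Corp. (R2): 95% × 10% = 9.5% of Summit Ventures LLC.
Aggregating (R3): 60% + 20% + 9.5% = 89.5%.
89.5% exceeds the 5% threshold by 84.5 percentage points.

84.5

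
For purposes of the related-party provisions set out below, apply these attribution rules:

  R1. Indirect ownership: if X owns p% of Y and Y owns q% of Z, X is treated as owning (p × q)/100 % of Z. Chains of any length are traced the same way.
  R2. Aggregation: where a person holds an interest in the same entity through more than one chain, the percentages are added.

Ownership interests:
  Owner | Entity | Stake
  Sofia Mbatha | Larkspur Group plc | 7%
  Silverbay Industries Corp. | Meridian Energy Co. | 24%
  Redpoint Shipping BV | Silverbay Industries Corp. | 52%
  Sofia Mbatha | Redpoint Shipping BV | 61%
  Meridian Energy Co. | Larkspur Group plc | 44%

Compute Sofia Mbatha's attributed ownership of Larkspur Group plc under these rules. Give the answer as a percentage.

Chain via Redpoint Shipping BV → Silverbay Industries Corp. → Meridian Energy Co. (R1): 61% × 52% × 24% × 44% = 3.349632% of Larkspur Group plc.
Direct interest in Larkspur Group plc: 7%.
Aggregating (R2): 3.349632% + 7% = 10.349632%.

10.349632%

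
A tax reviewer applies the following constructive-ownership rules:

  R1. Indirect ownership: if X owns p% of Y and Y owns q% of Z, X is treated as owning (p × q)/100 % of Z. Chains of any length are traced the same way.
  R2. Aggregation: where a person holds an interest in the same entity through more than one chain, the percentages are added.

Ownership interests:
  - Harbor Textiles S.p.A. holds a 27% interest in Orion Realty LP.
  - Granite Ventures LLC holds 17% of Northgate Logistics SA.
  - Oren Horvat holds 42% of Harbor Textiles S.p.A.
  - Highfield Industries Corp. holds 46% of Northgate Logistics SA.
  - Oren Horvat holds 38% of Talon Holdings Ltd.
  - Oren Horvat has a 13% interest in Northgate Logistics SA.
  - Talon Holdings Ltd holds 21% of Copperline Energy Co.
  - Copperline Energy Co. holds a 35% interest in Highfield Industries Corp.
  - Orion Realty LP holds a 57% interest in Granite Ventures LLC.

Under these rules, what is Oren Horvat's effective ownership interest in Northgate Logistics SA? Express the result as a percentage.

15.383626%

Chain via Talon Holdings Ltd → Copperline Energy Co. → Highfield Industries Corp. (R1): 38% × 21% × 35% × 46% = 1.28478% of Northgate Logistics SA.
Chain via Harbor Textiles S.p.A. → Orion Realty LP → Granite Ventures LLC (R1): 42% × 27% × 57% × 17% = 1.098846% of Northgate Logistics SA.
Direct interest in Northgate Logistics SA: 13%.
Aggregating (R2): 1.28478% + 1.098846% + 13% = 15.383626%.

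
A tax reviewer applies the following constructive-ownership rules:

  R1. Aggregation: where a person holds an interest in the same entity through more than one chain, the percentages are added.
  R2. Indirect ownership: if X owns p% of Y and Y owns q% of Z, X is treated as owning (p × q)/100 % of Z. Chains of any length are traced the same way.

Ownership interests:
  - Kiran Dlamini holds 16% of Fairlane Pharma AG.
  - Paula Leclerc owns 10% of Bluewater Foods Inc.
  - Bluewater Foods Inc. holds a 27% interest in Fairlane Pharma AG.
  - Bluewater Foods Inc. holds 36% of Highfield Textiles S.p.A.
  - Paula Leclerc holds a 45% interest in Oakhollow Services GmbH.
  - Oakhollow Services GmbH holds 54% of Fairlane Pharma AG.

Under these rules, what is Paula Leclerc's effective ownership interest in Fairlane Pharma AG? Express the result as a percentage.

Chain via Oakhollow Services GmbH (R2): 45% × 54% = 24.3% of Fairlane Pharma AG.
Chain via Bluewater Foods Inc. (R2): 10% × 27% = 2.7% of Fairlane Pharma AG.
Aggregating (R1): 24.3% + 2.7% = 27%.

27%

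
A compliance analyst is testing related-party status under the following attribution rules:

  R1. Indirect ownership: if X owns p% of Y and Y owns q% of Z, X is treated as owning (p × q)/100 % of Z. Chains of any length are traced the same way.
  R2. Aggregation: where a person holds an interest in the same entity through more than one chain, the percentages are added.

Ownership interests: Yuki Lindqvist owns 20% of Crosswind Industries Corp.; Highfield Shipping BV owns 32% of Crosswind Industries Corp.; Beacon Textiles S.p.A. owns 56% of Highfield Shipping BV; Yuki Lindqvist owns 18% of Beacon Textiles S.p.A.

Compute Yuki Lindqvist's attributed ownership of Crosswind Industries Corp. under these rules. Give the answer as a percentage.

Chain via Beacon Textiles S.p.A. → Highfield Shipping BV (R1): 18% × 56% × 32% = 3.2256% of Crosswind Industries Corp.
Direct interest in Crosswind Industries Corp: 20%.
Aggregating (R2): 3.2256% + 20% = 23.2256%.

23.2256%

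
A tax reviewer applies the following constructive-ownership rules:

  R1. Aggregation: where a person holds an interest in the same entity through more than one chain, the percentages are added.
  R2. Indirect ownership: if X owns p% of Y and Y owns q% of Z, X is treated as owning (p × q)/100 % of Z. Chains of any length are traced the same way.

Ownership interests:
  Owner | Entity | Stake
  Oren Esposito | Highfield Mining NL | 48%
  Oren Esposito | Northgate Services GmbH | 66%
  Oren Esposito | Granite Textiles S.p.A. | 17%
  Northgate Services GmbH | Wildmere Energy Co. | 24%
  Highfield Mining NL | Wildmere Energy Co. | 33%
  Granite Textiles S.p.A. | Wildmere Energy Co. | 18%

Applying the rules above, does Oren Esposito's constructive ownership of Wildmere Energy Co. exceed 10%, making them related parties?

Yes

Chain via Granite Textiles S.p.A. (R2): 17% × 18% = 3.06% of Wildmere Energy Co.
Chain via Highfield Mining NL (R2): 48% × 33% = 15.84% of Wildmere Energy Co.
Chain via Northgate Services GmbH (R2): 66% × 24% = 15.84% of Wildmere Energy Co.
Aggregating (R1): 3.06% + 15.84% + 15.84% = 34.74%.
34.74% exceeds the 10% threshold, so Oren is a related party to Wildmere Energy Co.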